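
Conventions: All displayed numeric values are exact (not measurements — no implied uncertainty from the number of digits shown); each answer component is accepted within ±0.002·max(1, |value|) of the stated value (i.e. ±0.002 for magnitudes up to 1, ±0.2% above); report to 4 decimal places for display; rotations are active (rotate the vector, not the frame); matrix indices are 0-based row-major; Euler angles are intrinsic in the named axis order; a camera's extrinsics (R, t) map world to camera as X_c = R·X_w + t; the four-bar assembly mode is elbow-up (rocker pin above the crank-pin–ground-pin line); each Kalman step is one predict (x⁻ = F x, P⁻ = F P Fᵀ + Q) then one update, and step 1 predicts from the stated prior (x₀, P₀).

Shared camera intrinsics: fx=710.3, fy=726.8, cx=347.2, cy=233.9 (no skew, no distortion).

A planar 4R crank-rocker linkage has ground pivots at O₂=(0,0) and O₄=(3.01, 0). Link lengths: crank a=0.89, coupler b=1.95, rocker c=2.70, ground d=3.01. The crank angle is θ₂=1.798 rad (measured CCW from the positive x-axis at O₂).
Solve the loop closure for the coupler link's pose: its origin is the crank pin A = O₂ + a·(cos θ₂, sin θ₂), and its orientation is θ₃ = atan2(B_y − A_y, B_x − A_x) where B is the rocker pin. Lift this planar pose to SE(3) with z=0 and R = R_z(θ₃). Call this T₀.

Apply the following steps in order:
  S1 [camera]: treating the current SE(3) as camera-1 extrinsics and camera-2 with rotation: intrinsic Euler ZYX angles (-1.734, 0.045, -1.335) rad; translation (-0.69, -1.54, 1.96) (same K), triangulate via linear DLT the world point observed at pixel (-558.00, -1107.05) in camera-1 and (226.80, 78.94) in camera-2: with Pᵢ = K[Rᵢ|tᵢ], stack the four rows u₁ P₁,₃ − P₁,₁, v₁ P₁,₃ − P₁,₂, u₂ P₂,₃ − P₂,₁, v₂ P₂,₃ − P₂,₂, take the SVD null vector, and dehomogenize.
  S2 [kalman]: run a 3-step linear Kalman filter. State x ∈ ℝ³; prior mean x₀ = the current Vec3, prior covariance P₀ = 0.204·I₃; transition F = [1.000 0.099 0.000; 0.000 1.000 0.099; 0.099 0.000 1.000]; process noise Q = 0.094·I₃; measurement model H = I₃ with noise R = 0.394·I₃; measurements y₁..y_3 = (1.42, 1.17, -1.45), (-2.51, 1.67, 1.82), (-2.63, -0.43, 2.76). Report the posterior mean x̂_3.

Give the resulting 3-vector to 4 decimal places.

result = (-1.5208, 0.2558, 1.2324)

source (fourbar_fk): coupler pose = R=[0.7753 -0.6316 0.0000; 0.6316 0.7753 0.0000; 0.0000 0.0000 1.0000], t=(-0.2005, 0.8671, 0.0000)
after S1 (triangulate): (-0.9633, -0.9648, 0.2652)
after S2 (kf_track): (-1.5208, 0.2558, 1.2324)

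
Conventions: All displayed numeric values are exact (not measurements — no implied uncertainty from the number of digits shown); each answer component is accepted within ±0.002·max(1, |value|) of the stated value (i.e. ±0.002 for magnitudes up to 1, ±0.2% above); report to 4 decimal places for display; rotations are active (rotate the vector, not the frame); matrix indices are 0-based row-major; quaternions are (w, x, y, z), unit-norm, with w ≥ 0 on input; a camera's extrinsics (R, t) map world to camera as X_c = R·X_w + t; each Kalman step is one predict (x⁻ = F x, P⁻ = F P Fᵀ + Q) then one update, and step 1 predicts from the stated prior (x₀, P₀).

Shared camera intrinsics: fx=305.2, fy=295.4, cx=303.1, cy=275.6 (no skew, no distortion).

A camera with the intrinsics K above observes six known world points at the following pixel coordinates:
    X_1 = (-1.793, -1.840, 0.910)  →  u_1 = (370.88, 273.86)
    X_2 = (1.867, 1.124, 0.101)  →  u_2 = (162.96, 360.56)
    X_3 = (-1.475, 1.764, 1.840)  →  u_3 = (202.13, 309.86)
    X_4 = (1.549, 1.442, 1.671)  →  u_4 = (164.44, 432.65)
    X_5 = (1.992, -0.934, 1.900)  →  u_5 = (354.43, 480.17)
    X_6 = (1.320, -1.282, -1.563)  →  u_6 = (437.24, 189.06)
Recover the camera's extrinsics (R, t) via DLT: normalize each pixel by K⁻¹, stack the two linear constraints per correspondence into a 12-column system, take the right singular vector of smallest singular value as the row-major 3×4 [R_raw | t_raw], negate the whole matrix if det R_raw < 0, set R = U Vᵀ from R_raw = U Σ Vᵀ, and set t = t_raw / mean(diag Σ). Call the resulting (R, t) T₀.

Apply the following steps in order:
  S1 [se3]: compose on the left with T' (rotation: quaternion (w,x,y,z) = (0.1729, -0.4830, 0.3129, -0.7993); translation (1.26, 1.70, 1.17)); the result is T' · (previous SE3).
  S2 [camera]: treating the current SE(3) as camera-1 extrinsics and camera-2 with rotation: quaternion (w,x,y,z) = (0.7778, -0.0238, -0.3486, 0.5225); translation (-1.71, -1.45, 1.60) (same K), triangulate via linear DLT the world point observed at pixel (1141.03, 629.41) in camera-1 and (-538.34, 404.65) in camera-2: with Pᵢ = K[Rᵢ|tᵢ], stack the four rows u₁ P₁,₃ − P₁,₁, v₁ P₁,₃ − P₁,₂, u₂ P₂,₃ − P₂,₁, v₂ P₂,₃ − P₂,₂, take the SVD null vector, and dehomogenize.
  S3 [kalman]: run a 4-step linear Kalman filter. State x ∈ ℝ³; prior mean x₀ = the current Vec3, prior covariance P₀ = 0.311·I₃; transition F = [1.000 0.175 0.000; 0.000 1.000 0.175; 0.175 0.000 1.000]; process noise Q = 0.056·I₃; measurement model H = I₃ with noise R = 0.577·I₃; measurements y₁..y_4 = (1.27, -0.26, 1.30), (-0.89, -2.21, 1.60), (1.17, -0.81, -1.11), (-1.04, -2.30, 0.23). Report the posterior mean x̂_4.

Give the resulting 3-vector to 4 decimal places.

result = (-0.0292, -1.0849, -0.0398)

source (pnp_recover): camera pose = R=[0.0318 -0.9971 -0.0696; 0.4676 -0.0467 0.8827; -0.8834 -0.0606 0.4647], t=(-0.2400, -0.0900, 4.5200)
after S1 (compose_se3): R=[-0.8048 0.4201 0.4193; -0.0721 0.6320 -0.7716; -0.5891 -0.6513 -0.4784], t=(5.3552, 0.3999, 2.5966)
after S2 (triangulate): (0.9450, 1.3373, -1.1237)
after S3 (kf_track): (-0.0292, -1.0849, -0.0398)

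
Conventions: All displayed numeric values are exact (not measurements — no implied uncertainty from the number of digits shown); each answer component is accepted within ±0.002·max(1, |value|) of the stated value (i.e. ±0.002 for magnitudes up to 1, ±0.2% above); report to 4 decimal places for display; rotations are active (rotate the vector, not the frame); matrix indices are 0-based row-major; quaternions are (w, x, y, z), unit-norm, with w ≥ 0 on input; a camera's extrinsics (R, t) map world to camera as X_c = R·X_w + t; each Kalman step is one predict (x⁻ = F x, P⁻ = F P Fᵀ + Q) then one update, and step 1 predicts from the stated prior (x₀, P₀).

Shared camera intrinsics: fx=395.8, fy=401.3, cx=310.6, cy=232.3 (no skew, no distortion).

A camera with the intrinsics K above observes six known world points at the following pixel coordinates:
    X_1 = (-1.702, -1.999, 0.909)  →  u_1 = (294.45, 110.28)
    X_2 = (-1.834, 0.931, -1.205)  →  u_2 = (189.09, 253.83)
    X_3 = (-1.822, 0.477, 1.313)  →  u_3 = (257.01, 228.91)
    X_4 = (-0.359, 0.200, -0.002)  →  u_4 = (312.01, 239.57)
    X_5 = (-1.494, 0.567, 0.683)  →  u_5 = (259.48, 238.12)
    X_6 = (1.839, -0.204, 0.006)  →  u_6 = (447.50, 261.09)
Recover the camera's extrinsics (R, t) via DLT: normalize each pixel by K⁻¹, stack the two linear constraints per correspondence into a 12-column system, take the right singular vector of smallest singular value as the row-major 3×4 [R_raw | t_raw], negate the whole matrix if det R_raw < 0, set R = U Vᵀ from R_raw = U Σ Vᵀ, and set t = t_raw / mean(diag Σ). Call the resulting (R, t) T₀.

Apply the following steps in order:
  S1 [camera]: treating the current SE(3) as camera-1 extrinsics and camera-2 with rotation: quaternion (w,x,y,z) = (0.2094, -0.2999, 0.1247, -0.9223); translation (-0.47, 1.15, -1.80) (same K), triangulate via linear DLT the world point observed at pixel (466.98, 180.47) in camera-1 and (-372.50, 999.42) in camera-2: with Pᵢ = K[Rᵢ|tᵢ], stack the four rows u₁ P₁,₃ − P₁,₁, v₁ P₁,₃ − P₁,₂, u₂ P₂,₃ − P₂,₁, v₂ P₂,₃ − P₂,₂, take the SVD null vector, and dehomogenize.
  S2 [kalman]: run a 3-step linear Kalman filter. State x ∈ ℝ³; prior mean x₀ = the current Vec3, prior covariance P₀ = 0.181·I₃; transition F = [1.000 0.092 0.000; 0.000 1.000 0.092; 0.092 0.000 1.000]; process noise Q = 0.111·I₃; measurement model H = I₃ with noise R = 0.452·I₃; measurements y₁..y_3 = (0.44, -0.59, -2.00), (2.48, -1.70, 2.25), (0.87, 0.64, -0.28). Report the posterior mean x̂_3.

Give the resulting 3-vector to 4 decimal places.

result = (1.2712, -0.5708, 0.6623)

source (pnp_recover): camera pose = R=[0.9233 -0.3195 0.2132; 0.3241 0.9459 0.0139; -0.2061 0.0562 0.9769], t=(0.4202, 0.0501, 6.7041)
after S1 (triangulate): (1.8668, -1.7527, 1.4233)
after S2 (kf_track): (1.2712, -0.5708, 0.6623)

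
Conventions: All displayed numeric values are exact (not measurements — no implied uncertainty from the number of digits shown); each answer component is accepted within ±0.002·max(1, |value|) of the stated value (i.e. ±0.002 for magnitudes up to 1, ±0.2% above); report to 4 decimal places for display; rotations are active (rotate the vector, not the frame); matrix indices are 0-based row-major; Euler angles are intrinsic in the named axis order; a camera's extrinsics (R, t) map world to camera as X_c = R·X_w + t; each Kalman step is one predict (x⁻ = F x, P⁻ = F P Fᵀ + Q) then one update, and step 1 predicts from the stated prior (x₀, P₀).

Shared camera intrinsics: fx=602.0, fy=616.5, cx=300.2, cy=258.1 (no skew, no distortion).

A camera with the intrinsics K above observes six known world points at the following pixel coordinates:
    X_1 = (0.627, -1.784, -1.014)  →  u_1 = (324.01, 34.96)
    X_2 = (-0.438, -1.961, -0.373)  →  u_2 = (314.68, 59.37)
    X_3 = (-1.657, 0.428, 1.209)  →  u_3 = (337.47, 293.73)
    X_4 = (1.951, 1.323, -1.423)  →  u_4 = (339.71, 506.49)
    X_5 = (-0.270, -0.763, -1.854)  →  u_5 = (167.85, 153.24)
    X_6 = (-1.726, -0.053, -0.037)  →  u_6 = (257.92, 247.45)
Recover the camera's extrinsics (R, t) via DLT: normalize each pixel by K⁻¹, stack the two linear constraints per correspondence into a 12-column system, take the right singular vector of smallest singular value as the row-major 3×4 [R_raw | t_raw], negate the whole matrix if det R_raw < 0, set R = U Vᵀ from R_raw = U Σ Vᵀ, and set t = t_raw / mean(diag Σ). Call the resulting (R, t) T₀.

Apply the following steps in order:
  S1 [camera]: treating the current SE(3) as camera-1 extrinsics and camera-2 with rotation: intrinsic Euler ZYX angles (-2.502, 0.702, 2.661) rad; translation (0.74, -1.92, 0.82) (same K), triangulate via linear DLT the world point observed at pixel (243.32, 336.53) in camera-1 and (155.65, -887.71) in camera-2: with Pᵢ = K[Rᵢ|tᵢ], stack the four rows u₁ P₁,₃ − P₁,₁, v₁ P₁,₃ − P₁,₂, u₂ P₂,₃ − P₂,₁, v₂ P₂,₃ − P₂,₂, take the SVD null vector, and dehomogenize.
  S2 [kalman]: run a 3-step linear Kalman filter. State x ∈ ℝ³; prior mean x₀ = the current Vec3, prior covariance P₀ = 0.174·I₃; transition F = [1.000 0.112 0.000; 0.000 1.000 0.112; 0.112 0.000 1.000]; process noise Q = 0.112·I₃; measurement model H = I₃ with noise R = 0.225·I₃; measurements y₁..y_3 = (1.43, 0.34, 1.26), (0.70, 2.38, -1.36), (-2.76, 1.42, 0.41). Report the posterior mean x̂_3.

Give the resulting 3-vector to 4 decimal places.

result = (-0.8243, 1.3243, -0.0876)

source (pnp_recover): camera pose = R=[0.5563 -0.1151 0.8230; 0.0815 0.9931 0.0838; -0.8270 0.0205 0.5619], t=(0.4700, 0.0700, 5.9199)
after S1 (triangulate): (0.6610, 0.5832, -1.4604)
after S2 (kf_track): (-0.8243, 1.3243, -0.0876)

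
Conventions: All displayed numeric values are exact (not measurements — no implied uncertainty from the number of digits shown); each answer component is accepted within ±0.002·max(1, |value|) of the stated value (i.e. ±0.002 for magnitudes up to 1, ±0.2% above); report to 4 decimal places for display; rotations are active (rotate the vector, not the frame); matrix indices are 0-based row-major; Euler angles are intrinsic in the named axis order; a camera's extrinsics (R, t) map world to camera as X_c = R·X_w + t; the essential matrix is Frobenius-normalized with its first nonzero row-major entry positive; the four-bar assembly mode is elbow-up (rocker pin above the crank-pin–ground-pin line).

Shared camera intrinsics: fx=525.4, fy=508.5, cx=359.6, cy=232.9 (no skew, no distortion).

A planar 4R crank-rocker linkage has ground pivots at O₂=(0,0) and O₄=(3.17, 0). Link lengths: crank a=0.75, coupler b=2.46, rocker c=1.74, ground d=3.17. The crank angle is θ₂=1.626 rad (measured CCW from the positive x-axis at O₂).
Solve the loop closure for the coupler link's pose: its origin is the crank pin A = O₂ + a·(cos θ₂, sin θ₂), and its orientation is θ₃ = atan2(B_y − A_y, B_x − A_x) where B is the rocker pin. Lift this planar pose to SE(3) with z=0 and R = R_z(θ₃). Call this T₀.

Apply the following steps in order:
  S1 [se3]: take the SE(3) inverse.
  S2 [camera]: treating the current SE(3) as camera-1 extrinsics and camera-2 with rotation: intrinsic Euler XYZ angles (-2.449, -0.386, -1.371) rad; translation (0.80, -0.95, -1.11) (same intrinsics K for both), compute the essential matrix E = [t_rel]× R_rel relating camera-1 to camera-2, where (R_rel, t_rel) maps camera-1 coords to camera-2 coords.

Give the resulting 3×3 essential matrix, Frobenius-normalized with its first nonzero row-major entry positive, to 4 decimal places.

source (fourbar_fk): coupler pose = R=[0.9514 -0.3079 0.0000; 0.3079 0.9514 0.0000; 0.0000 0.0000 1.0000], t=(-0.0414, 0.7489, 0.0000)
after S1 (invert_se3): R=[0.9514 0.3079 0.0000; -0.3079 0.9514 0.0000; 0.0000 0.0000 1.0000], t=(-0.1912, -0.7252, 0.0000)
after S2 (essential): [0.2365 0.0874 0.4729; -0.3963 -0.1035 0.4989; 0.4950 0.1554 0.1642]

matrix = [0.2365 0.0874 0.4729; -0.3963 -0.1035 0.4989; 0.4950 0.1554 0.1642]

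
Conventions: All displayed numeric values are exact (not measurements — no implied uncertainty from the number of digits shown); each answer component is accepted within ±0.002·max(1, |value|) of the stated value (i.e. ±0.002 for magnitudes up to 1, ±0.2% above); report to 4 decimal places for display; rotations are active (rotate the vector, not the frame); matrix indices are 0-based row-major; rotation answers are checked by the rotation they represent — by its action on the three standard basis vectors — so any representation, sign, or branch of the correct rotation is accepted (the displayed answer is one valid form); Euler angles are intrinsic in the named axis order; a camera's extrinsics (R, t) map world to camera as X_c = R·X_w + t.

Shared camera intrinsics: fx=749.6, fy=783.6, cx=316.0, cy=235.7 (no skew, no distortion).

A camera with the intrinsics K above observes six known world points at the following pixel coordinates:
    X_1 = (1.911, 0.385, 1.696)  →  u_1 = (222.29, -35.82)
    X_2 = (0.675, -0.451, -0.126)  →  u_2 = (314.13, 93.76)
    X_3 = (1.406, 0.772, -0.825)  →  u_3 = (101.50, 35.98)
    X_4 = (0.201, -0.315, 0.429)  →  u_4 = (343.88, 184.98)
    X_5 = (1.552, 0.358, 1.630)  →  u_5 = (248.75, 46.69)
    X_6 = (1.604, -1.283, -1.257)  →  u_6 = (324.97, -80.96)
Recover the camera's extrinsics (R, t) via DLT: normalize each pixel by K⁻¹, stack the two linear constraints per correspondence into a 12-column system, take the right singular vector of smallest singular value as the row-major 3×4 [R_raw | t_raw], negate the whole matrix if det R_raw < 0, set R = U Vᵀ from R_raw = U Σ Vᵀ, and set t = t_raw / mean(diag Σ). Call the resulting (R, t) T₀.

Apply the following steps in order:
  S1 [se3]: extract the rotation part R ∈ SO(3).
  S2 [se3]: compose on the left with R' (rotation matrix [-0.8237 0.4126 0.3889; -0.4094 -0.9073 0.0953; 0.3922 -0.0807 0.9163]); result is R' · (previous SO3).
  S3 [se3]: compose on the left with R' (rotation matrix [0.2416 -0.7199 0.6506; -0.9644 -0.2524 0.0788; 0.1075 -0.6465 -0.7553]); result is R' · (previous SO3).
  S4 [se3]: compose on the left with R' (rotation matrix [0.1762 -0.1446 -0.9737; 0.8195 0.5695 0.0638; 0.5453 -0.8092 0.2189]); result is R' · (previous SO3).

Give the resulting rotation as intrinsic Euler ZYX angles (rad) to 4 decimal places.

rotation (euler_zyx) = (-1.5085, 0.6864, 2.0650)

source (pnp_recover): camera pose = R=[-0.2507 -0.8931 0.3735; -0.8533 0.3861 0.3504; -0.4572 -0.2309 -0.8589], t=(-0.2001, -0.1901, 5.5299)
after S1 (rot_of_se3): [-0.2507 -0.8931 0.3735; -0.8533 0.3861 0.3504; -0.4572 -0.2309 -0.8589]
after S2 (compose_so3): [-0.3234 0.8052 -0.4972; 0.8333 -0.0066 -0.5528; -0.4484 -0.5930 -0.6688]
after S3 (compose_so3): [-0.9698 -0.1865 -0.1573; 0.0662 -0.8216 0.5663; -0.2349 0.5388 0.8091]
after S4 (compose_so3): [0.0482 -0.4386 -0.8974; -0.7720 -0.5864 0.2452; -0.6338 0.6810 -0.3669]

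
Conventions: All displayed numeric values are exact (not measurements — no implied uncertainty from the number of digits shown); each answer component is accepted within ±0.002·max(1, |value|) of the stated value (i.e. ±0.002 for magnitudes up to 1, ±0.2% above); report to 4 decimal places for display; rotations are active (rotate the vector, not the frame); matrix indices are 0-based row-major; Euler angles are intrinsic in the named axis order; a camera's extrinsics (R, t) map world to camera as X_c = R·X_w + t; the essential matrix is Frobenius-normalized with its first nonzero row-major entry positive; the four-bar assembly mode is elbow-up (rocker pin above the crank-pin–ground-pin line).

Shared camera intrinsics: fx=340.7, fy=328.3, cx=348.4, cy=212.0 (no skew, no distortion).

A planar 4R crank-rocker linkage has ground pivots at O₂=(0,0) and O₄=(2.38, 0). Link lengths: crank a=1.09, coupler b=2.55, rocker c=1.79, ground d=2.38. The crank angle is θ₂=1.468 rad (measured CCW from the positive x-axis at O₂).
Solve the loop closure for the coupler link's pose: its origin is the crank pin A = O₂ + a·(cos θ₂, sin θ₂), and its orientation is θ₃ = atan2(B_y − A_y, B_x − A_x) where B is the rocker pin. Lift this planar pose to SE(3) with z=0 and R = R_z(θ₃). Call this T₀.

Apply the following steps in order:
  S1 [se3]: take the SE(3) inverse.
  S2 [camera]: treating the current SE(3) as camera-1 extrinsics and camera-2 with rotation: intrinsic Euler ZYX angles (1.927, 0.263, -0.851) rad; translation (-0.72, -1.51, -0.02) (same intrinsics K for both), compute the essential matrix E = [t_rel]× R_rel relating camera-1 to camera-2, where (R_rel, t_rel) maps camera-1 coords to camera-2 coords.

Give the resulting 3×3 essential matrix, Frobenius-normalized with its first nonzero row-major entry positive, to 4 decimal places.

source (fourbar_fk): coupler pose = R=[0.9620 -0.2730 0.0000; 0.2730 0.9620 0.0000; 0.0000 0.0000 1.0000], t=(0.1119, 1.0842, 0.0000)
after S1 (invert_se3): R=[0.9620 0.2730 0.0000; -0.2730 0.9620 0.0000; 0.0000 0.0000 1.0000], t=(-0.4036, -1.0125, 0.0000)
after S2 (essential): [0.4240 0.1811 -0.3663; -0.0609 -0.1400 0.4341; -0.5512 0.0177 -0.3707]

matrix = [0.4240 0.1811 -0.3663; -0.0609 -0.1400 0.4341; -0.5512 0.0177 -0.3707]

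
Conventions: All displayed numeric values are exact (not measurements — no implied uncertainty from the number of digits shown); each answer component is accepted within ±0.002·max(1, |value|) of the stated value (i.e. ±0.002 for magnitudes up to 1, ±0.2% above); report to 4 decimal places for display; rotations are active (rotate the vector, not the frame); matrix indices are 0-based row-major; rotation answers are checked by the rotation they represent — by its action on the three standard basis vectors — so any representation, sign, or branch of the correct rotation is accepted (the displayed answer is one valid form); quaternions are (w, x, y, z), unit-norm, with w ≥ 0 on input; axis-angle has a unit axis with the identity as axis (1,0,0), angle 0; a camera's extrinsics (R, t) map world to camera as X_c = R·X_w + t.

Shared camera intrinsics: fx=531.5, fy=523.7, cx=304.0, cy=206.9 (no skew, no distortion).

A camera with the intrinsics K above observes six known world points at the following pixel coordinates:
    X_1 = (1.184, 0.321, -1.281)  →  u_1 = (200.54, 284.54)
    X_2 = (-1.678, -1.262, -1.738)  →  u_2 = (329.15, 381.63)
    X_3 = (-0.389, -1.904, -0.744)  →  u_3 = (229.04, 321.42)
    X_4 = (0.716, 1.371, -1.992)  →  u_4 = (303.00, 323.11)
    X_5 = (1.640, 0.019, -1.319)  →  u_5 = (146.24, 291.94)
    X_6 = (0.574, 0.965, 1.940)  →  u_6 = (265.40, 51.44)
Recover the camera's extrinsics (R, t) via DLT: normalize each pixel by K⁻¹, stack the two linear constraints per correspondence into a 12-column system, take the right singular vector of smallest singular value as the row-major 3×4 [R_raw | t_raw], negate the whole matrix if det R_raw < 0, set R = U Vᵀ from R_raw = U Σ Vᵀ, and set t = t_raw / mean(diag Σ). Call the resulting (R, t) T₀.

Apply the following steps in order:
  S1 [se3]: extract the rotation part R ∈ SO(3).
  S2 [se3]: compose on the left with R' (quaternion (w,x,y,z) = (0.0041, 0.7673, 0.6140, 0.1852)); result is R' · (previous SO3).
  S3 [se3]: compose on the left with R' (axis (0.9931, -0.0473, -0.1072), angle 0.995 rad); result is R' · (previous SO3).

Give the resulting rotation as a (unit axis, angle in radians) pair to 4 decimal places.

source (pnp_recover): camera pose = R=[-0.8082 0.5809 -0.0968; -0.2350 -0.4688 -0.8515; -0.5400 -0.6654 0.5154], t=(-0.4200, 0.1500, 6.9895)
after S1 (rot_of_se3): [-0.8082 0.5809 -0.0968; -0.2350 -0.4688 -0.8515; -0.5400 -0.6654 0.5154]
after S2 (compose_so3): [-0.5206 -0.5304 -0.6691; -0.8243 0.5164 0.2321; 0.2225 0.6723 -0.7060]
after S3 (compose_so3): [-0.5935 -0.5509 -0.5867; -0.5765 -0.2177 0.7875; -0.5616 0.8057 -0.1884]

rotation (axis_angle) = ((0.4508, -0.6254, -0.6370), 3.1215)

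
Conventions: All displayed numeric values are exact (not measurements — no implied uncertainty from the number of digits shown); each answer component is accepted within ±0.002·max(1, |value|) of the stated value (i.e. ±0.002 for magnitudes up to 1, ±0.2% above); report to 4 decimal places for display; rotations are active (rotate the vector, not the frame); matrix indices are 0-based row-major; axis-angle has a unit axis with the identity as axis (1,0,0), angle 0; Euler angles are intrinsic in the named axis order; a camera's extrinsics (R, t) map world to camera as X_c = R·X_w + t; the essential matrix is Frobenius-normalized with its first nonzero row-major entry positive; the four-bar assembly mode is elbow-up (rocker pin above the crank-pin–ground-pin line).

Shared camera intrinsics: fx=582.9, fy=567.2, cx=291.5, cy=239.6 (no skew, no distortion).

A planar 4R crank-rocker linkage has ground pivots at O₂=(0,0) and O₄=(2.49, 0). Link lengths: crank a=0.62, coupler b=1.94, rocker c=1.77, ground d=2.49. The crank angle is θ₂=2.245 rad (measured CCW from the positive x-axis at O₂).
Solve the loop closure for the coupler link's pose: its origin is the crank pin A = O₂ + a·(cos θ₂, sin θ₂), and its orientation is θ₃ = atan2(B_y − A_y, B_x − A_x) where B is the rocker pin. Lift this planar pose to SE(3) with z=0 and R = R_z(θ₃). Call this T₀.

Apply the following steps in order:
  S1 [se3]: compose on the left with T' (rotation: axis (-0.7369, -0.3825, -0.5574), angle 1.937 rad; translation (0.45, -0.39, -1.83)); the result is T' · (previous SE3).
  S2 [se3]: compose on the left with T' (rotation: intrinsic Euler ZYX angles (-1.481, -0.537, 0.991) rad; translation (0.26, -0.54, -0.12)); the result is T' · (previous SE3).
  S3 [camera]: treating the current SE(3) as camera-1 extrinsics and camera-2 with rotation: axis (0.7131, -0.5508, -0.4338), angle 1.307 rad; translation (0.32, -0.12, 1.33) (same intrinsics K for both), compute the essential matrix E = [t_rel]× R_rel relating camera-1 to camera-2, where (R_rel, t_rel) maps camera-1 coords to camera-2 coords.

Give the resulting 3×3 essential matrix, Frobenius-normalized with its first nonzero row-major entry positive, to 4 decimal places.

matrix = [0.2861 -0.4540 0.4604; -0.1281 -0.1519 -0.0597; 0.4275 0.4796 0.2104]

source (fourbar_fk): coupler pose = R=[0.8943 -0.4474 0.0000; 0.4474 0.8943 0.0000; 0.0000 0.0000 1.0000], t=(-0.3871, 0.4843, 0.0000)
after S1 (compose_se3): R=[0.7434 0.6381 0.2007; -0.1944 -0.0810 0.9776; 0.6400 -0.7657 0.0638], t=(0.7406, -0.4139, -2.3771)
after S2 (compose_se3): R=[-0.5907 0.6653 0.4566; -0.5980 -0.7408 0.3060; 0.5418 -0.0923 0.8354], t=(2.1475, -1.8558, -1.1577)
after S3 (essential): [0.2861 -0.4540 0.4604; -0.1281 -0.1519 -0.0597; 0.4275 0.4796 0.2104]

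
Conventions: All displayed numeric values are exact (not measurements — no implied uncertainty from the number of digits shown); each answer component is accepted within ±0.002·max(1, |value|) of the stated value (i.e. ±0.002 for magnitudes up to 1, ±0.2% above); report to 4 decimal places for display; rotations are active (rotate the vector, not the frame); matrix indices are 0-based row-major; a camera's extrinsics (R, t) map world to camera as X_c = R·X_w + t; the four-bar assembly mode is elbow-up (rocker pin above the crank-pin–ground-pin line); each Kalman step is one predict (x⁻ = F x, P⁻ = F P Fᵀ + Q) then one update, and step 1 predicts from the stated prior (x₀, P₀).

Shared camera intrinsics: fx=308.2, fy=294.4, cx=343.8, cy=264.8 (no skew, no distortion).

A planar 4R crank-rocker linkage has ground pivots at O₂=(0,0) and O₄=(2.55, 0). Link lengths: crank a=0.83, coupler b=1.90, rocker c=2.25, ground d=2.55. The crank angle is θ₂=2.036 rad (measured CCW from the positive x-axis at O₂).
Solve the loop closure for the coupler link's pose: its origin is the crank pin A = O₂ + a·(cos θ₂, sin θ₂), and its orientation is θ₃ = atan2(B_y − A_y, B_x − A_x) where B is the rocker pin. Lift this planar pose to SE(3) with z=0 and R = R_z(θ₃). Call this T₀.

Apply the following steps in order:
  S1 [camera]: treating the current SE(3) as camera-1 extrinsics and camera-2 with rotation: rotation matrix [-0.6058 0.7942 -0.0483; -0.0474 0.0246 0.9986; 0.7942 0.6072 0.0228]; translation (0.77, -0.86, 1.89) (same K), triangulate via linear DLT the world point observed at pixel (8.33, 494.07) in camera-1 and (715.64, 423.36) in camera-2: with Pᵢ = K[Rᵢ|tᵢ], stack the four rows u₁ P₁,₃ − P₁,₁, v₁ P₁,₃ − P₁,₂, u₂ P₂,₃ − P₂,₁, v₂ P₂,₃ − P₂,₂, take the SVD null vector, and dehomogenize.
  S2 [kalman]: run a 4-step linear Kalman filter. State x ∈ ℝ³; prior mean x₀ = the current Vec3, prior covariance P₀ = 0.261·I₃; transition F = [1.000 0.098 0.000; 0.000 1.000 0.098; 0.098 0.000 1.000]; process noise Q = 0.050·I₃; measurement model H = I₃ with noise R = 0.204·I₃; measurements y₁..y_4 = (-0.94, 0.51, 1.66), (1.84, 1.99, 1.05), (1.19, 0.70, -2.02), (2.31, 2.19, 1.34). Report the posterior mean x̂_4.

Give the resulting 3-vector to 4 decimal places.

source (fourbar_fk): coupler pose = R=[0.8295 -0.5584 0.0000; 0.5584 0.8295 0.0000; 0.0000 0.0000 1.0000], t=(-0.3723, 0.7418, 0.0000)
after S1 (triangulate): (-0.9963, 1.5634, 1.9035)
after S2 (kf_track): (1.4764, 1.6804, 0.6386)

result = (1.4764, 1.6804, 0.6386)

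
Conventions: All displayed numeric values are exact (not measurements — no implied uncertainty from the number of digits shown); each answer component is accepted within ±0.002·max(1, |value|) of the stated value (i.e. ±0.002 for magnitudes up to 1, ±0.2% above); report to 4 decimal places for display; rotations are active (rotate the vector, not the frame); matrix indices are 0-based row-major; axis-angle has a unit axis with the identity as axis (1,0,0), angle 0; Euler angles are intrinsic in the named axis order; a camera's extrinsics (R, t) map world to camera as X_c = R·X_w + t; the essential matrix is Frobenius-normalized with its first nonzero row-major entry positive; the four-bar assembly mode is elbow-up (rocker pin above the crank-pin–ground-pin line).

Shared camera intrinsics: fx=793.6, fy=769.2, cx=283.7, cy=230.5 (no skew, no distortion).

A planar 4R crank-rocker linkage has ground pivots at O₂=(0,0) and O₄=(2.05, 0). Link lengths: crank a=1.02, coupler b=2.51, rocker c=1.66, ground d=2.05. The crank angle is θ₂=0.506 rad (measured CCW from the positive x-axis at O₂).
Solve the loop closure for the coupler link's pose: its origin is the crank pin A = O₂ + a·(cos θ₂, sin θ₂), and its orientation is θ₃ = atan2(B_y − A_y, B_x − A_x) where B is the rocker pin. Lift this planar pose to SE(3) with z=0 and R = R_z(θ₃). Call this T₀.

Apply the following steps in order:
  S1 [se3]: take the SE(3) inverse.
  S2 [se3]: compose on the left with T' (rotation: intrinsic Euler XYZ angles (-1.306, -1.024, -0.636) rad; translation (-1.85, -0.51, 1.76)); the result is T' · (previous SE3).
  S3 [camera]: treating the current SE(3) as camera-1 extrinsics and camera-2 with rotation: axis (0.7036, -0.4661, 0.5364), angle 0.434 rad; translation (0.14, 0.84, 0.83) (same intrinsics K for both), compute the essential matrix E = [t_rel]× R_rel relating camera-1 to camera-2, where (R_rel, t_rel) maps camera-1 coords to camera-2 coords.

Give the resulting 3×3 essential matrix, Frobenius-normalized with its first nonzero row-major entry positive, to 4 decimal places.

source (fourbar_fk): coupler pose = R=[0.9758 -0.2185 0.0000; 0.2185 0.9758 0.0000; 0.0000 0.0000 1.0000], t=(0.8922, 0.4944, 0.0000)
after S1 (invert_se3): R=[0.9758 0.2185 0.0000; -0.2185 0.9758 0.0000; 0.0000 0.0000 1.0000], t=(-0.9787, -0.2875, 0.0000)
after S2 (compose_se3): R=[0.3407 0.3928 -0.8542; 0.3425 0.7943 0.5018; 0.8756 -0.4635 0.1361], t=(-2.3481, -1.2082, 1.2080)
after S3 (essential): [0.4423 -0.5313 -0.1476; 0.0050 -0.0131 -0.0163; 0.2672 0.0405 0.6533]

matrix = [0.4423 -0.5313 -0.1476; 0.0050 -0.0131 -0.0163; 0.2672 0.0405 0.6533]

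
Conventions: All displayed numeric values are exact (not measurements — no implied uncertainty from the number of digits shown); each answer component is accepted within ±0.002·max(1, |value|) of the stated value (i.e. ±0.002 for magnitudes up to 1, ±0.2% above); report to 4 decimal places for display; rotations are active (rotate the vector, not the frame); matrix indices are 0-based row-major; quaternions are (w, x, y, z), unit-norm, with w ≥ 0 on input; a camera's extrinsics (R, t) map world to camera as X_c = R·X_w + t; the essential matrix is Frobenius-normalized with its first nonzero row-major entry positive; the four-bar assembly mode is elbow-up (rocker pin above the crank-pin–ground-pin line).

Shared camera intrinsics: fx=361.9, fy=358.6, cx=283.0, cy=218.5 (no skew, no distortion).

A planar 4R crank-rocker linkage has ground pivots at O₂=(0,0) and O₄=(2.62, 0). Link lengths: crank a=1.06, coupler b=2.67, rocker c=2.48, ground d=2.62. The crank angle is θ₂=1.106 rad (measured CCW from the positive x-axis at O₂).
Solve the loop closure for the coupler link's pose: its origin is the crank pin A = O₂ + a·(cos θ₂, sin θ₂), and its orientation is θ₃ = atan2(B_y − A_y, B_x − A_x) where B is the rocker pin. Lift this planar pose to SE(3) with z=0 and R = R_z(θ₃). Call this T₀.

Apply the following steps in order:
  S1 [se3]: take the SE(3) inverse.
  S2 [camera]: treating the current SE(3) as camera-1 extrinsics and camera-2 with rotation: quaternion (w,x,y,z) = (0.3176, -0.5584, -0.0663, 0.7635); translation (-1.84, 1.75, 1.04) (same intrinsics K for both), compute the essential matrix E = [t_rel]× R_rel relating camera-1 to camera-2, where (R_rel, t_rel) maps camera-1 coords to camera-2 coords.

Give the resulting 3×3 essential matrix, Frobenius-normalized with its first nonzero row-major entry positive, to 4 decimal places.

matrix = [0.3137 -0.0887 -0.1094; 0.5944 -0.0426 -0.1738; -0.1253 -0.6777 -0.1465]

source (fourbar_fk): coupler pose = R=[0.8190 -0.5738 0.0000; 0.5738 0.8190 0.0000; 0.0000 0.0000 1.0000], t=(0.4751, 0.9475, 0.0000)
after S1 (invert_se3): R=[0.8190 0.5738 0.0000; -0.5738 0.8190 0.0000; 0.0000 0.0000 1.0000], t=(-0.9328, -0.5034, 0.0000)
after S2 (essential): [0.3137 -0.0887 -0.1094; 0.5944 -0.0426 -0.1738; -0.1253 -0.6777 -0.1465]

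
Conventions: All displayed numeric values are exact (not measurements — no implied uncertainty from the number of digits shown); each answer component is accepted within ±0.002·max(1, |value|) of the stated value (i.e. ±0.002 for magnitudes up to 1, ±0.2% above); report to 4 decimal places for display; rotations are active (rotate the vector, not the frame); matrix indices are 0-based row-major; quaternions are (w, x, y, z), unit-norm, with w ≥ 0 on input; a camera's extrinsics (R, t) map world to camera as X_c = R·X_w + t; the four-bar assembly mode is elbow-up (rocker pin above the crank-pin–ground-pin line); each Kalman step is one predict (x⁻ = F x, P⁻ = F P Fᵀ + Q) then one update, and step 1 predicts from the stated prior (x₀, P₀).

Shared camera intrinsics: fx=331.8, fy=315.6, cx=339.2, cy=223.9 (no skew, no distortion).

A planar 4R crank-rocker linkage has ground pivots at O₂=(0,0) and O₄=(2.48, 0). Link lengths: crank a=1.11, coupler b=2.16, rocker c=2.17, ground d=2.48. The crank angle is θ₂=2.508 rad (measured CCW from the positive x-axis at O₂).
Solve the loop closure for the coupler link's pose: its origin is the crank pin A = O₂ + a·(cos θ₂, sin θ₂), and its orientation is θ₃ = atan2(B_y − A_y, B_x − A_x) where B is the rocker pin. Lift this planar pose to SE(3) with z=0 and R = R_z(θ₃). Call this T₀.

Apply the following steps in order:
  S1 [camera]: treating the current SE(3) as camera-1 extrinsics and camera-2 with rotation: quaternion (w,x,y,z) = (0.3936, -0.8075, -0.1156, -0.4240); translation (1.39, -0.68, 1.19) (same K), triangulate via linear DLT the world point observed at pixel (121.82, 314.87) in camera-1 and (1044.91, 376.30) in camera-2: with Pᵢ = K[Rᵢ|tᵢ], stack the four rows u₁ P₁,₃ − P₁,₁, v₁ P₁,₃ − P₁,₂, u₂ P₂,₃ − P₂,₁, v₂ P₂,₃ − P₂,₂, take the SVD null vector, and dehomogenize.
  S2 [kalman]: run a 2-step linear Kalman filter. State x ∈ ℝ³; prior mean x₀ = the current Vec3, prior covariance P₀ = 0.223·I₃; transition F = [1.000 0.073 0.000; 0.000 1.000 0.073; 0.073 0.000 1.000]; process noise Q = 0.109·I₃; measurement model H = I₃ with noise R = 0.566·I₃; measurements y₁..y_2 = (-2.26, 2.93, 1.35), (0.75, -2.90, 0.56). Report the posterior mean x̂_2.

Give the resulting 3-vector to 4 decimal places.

result = (-0.3007, -0.3827, 0.9458)

source (fourbar_fk): coupler pose = R=[0.8948 -0.4465 0.0000; 0.4465 0.8948 0.0000; 0.0000 0.0000 1.0000], t=(-0.8946, 0.6572, 0.0000)
after S1 (triangulate): (-0.0565, -0.3095, 1.2316)
after S2 (kf_track): (-0.3007, -0.3827, 0.9458)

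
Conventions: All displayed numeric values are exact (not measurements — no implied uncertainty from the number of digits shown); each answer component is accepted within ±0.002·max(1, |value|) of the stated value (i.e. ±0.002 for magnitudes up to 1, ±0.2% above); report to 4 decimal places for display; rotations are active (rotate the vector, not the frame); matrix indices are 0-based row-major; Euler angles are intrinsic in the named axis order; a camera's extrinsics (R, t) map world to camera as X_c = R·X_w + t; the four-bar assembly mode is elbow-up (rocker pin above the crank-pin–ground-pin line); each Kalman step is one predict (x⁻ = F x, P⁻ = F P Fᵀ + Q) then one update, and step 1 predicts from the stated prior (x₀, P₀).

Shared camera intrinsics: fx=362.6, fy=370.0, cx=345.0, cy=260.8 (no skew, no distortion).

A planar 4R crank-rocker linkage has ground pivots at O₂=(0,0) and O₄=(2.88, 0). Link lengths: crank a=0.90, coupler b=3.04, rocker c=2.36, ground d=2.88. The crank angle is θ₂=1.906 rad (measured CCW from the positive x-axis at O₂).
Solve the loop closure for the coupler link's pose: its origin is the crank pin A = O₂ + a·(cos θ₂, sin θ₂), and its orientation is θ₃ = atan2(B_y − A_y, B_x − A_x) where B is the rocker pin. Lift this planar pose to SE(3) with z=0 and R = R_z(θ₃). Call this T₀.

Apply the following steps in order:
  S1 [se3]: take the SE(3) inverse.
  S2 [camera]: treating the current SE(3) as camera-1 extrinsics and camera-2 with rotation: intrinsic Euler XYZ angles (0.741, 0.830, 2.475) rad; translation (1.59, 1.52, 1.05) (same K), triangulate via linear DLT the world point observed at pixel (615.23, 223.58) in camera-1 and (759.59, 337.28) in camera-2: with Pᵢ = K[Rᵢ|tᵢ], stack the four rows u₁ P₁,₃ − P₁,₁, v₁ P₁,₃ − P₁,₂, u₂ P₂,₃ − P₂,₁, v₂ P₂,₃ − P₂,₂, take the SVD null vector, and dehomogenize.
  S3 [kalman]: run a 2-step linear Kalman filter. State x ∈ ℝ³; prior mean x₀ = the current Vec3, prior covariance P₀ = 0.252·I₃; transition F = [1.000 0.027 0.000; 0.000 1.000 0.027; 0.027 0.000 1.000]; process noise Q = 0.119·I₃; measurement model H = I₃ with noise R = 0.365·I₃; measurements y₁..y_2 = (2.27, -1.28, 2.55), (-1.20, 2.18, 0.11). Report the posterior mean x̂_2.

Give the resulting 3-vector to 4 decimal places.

result = (0.1446, 0.9358, 0.9633)

source (fourbar_fk): coupler pose = R=[0.8780 -0.4786 0.0000; 0.4786 0.8780 0.0000; 0.0000 0.0000 1.0000], t=(-0.2961, 0.8499, 0.0000)
after S1 (invert_se3): R=[0.8780 0.4786 0.0000; -0.4786 0.8780 0.0000; 0.0000 0.0000 1.0000], t=(-0.1468, -0.8879, 0.0000)
after S2 (triangulate): (0.2044, 1.0411, 0.7124)
after S3 (kf_track): (0.1446, 0.9358, 0.9633)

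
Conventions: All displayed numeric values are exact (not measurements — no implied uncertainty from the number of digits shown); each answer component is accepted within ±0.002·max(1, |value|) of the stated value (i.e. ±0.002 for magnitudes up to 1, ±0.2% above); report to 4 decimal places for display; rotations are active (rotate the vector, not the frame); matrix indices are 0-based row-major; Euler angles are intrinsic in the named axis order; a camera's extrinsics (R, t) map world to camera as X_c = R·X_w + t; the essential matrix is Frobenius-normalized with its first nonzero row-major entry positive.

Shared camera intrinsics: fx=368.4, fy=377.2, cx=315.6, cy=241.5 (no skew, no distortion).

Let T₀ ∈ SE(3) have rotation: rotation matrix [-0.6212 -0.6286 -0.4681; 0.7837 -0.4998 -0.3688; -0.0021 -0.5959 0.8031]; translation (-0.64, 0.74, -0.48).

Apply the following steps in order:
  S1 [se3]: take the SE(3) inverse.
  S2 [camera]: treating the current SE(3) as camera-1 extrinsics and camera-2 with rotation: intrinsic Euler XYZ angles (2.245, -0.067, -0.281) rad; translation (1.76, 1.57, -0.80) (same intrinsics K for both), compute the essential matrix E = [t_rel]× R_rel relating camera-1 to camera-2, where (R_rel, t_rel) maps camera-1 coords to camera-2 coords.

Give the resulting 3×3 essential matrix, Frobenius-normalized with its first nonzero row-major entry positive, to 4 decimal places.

after S1 (invert_se3): R=[-0.6211 0.7837 -0.0021; -0.6286 -0.4998 -0.5959; -0.4681 -0.3688 0.8031], t=(-0.9785, -0.3185, 0.3588)
after S2 (essential): [0.4131 0.0300 -0.2935; -0.3926 -0.1328 0.2760; -0.0837 0.6937 0.0786]

matrix = [0.4131 0.0300 -0.2935; -0.3926 -0.1328 0.2760; -0.0837 0.6937 0.0786]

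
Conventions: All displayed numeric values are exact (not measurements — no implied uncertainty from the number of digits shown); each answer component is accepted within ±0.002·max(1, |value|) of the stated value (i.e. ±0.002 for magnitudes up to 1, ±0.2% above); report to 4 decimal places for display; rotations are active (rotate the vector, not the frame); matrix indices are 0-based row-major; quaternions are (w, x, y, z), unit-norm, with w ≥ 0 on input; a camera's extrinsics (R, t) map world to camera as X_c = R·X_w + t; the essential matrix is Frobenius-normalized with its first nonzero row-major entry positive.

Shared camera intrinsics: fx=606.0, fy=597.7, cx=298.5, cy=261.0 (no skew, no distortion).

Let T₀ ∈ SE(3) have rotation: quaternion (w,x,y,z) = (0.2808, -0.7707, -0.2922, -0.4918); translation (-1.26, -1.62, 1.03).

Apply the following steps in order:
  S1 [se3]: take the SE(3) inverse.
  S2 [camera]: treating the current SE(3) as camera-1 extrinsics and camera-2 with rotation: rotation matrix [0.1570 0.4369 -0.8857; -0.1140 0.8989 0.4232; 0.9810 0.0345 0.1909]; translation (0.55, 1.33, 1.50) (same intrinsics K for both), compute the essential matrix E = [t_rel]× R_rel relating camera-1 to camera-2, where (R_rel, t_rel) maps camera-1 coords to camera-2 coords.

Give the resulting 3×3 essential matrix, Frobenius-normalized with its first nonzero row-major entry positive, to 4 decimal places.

after S1 (invert_se3): R=[0.3456 0.1742 0.9221; 0.7265 -0.6716 -0.1454; 0.5939 0.7202 -0.3586], t=(-0.2322, -0.0227, 2.2844)
after S2 (essential): [0.0155 0.3031 0.0358; 0.1926 0.4117 0.4914; -0.1670 0.4885 -0.4383]

matrix = [0.0155 0.3031 0.0358; 0.1926 0.4117 0.4914; -0.1670 0.4885 -0.4383]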